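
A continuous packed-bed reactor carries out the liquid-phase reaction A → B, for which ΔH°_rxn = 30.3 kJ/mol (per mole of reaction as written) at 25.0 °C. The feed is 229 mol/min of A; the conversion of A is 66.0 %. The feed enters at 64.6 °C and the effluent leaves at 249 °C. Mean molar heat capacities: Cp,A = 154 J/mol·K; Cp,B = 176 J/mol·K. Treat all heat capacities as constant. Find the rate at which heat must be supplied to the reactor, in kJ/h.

Extent of reaction ξ = 0.660 × 229 = 151.14 mol/min
Reaction term: ξ·ΔH°_rxn = 151.14 × 30.3 = 4579.5 kJ/min
Sensible, feed 64.6→25 °C: -1396.5 kJ/min
Outlet flows (mol/min): A 77.86, B 151.14
Sensible, products 25→249 °C: 8644.4 kJ/min
Q = ΔH = 11827 kJ/min = 197.12 kW
Heat supplied = 709640 kJ/h

Q_in = 710000 kJ/h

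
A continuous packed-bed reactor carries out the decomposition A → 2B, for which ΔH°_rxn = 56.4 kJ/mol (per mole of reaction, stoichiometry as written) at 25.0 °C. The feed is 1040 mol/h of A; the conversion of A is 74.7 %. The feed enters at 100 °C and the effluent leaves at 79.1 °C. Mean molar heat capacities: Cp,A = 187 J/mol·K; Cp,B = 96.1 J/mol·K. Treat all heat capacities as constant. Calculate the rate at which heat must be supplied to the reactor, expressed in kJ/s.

Q_in = 11.1 kJ/s

Extent of reaction ξ = 0.747 × 1040 = 776.88 mol/h
Reaction term: ξ·ΔH°_rxn = 776.88 × 56.4 = 43816 kJ/h
Sensible, feed 100→25 °C: -14586 kJ/h
Outlet flows (mol/h): A 263.12, B 1553.8
Sensible, products 25→79.1 °C: 10740 kJ/h
Q = ΔH = 39970 kJ/h = 11.103 kW
Heat supplied = 11.103 kJ/s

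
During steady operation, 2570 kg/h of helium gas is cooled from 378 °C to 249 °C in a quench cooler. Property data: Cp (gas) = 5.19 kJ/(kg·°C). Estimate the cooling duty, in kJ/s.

Q_c = 478 kJ/s

Q = ṁ·Cp·ΔT = 2570 × 5.19 × (249 − 378) = -1.7206e+06 kJ/h
Converting: 1.7206e+06 / 3600 s = 477.96 kW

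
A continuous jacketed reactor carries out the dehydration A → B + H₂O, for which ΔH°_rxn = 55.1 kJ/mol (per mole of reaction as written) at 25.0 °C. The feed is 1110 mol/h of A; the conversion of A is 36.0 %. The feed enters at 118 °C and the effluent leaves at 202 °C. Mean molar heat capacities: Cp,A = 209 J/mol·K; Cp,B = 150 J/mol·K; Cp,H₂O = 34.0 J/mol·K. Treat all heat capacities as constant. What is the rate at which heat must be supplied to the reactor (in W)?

Q_in = 11000 W

Extent of reaction ξ = 0.360 × 1110 = 399.6 mol/h
Reaction term: ξ·ΔH°_rxn = 399.6 × 55.1 = 22018 kJ/h
Sensible, feed 118→25 °C: -21575 kJ/h
Outlet flows (mol/h): A 710.4, B 399.6, H₂O 399.6
Sensible, products 25→202 °C: 39294 kJ/h
Q = ΔH = 39737 kJ/h = 11.038 kW
Heat supplied = 11038 W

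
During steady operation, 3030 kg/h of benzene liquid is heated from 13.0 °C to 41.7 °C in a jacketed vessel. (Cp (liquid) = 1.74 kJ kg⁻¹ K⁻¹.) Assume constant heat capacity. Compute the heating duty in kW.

Q = 42.0 kW

Q = ṁ·Cp·ΔT = 3030 × 1.74 × (41.7 − 13.0) = 151310 kJ/h
Converting: 151310 / 3600 s = 42.031 kW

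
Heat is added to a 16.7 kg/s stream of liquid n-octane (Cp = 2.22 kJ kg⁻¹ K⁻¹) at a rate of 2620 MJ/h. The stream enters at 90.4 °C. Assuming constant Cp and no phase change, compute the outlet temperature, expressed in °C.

Q = 2620 MJ/h = 727.78 kJ/s
ΔT = Q/(ṁ·Cp) = 727.78/(16.7×2.22) = 19.63 K
T_out = 90.4 + 19.63 = 110.03 °C

T_out = 110 °C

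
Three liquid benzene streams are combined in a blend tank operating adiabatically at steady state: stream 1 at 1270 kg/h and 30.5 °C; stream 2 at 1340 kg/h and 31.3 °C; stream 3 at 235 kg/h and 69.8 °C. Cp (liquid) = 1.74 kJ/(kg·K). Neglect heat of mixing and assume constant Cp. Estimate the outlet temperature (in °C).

T_out = 34.1 °C

Adiabatic, steady state ⇒ Σ ṁᵢCp,ᵢ(T_out − Tᵢ) = 0
T_out = Σ ṁᵢCp,ᵢTᵢ / Σ ṁᵢCp,ᵢ
      = 168920 / 4950.3 = 34.123 °C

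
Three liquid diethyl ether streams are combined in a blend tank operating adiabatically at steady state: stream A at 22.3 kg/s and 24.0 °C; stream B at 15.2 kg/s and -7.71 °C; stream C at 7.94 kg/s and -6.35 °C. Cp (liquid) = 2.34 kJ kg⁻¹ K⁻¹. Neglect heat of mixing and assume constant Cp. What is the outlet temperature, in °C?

T_out = 8.09 °C

No heat crosses the boundary, so H_out = H_in.
T_out = Σ ṁᵢCp,ᵢTᵢ / Σ ṁᵢCp,ᵢ
      = 860.16 / 106.33 = 8.0895 °C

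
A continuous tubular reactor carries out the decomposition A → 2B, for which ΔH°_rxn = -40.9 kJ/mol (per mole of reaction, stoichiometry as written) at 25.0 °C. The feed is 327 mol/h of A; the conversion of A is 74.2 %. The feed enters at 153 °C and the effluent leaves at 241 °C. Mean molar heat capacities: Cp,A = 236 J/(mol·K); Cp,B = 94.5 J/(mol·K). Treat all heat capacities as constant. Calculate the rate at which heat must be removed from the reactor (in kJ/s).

Q_out = 1.55 kJ/s

Extent of reaction ξ = 0.742 × 327 = 242.63 mol/h
Reaction term: ξ·ΔH°_rxn = 242.63 × -40.9 = -9923.7 kJ/h
Sensible, feed 153→25 °C: -9878 kJ/h
Outlet flows (mol/h): A 84.366, B 485.27
Sensible, products 25→241 °C: 14206 kJ/h
Q = ΔH = -5595.8 kJ/h = -1.5544 kW
Heat removed = 1.5544 kJ/s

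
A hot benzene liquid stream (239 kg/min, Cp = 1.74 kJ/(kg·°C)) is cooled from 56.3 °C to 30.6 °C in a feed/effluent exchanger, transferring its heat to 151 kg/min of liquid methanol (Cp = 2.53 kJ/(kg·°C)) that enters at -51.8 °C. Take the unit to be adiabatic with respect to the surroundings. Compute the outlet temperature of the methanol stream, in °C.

T_c,out = -23.8 °C

Heat released by hot stream: Q = 239 × 1.74 × (56.3 − 30.6) = 10688 kJ/min
Energy balance on cold side (adiabatic exchanger): Q = ṁ_c·Cp_c·(T_c,out − T_c,in)
T_c,out = -51.8 + 10688/(151 × 2.53) = -23.824 °C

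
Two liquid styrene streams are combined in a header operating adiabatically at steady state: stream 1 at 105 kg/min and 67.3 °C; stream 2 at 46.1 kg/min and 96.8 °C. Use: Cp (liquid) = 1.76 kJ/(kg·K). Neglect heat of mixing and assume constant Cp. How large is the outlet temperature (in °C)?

Adiabatic, steady state ⇒ Σ ṁᵢCp,ᵢ(T_out − Tᵢ) = 0
Σ ṁᵢCp,ᵢTᵢ = 105×1.76×67.3 + 46.1×1.76×96.8 = 20291
Σ ṁᵢCp,ᵢ = 105×1.76 + 46.1×1.76 = 265.94
T_out = 20291 / 265.94 = 76.3 °C

T_out = 76.3 °C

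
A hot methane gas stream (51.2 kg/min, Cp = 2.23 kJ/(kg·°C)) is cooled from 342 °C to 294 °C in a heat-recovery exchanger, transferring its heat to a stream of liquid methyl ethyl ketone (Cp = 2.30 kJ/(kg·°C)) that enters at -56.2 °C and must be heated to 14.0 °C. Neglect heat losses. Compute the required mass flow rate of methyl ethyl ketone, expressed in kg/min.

ṁ_c = 33.9 kg/min

Heat released by hot stream: Q = 51.2 × 2.23 × (342 − 294) = 5480.4 kJ/min
Energy balance on cold side (adiabatic exchanger): Q = ṁ_c·Cp_c·(T_c,out − T_c,in)
ṁ_c = 5480.4 / [2.30 × (14.0 − -56.2)] = 33.943 kg/min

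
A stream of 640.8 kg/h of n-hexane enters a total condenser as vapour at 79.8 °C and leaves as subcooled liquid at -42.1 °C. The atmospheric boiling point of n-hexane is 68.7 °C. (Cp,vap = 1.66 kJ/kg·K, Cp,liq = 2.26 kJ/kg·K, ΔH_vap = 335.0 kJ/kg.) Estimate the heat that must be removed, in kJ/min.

Q_c = 6450 kJ/min

vapour 79.8→68.7 °C: -18.426 kJ/kg
condensation at 68.7 °C: -335 kJ/kg
liquid 68.7→-42.1 °C: -250.41 kJ/kg
Δh = -18.426 + -335 + -250.41 = -603.83 kJ/kg
Q = ṁ·Δh = 640.8 kg/h × -603.83 kJ/kg = -386940 kJ/h
|Q| = 107.48 kW = 6448.9 kJ/min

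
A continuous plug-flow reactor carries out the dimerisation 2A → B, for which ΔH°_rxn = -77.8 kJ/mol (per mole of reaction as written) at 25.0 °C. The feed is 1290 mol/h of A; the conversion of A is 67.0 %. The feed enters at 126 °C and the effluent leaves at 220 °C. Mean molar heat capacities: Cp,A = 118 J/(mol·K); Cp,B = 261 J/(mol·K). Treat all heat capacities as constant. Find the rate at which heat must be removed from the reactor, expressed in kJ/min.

Q_out = 287 kJ/min

Extent of reaction ξ = 0.670 × 1290 / 2 = 432.15 mol/h
Reaction term: ξ·ΔH°_rxn = 432.15 × -77.8 = -33621 kJ/h
Sensible, feed 126→25 °C: -15374 kJ/h
Outlet flows (mol/h): A 425.7, B 432.15
Sensible, products 25→220 °C: 31790 kJ/h
Q = ΔH = -17206 kJ/h = -4.7794 kW
Heat removed = 286.76 kJ/min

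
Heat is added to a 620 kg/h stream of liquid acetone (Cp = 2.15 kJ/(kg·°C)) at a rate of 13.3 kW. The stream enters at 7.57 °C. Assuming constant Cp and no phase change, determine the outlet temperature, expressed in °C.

T_out = 43.5 °C

Q = 13.3 kW = 47880 kJ/h
ΔT = Q/(ṁ·Cp) = 47880/(620×2.15) = 35.919 K
T_out = 7.57 + 35.919 = 43.489 °C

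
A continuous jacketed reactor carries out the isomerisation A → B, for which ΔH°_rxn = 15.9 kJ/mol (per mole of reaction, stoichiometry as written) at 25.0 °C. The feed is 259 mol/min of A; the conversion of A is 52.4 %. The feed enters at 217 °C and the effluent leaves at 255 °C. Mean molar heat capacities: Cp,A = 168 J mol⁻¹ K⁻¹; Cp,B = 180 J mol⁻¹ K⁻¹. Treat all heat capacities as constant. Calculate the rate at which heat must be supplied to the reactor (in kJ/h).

Q_in = 251000 kJ/h

Extent of reaction ξ = 0.524 × 259 = 135.72 mol/min
Reaction term: ξ·ΔH°_rxn = 135.72 × 15.9 = 2157.9 kJ/min
Sensible, feed 217→25 °C: -8354.3 kJ/min
Outlet flows (mol/min): A 123.28, B 135.72
Sensible, products 25→255 °C: 10382 kJ/min
Q = ΔH = 4185.9 kJ/min = 69.765 kW
Heat supplied = 251150 kJ/h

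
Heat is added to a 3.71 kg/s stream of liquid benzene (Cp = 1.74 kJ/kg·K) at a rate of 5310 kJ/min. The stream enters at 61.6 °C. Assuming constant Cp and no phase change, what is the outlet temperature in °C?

T_out = 75.3 °C

Q = 5310 kJ/min = 88.5 kJ/s
ΔT = Q/(ṁ·Cp) = 88.5/(3.71×1.74) = 13.709 K
T_out = 61.6 + 13.709 = 75.309 °C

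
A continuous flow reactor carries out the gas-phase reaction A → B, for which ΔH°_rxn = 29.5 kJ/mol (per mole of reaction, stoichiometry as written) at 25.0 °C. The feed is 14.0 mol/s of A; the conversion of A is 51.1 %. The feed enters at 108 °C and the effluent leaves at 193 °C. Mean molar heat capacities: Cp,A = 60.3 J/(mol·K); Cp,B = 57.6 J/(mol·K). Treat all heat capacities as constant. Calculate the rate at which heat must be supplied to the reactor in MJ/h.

Q_in = 1010 MJ/h

Extent of reaction ξ = 0.511 × 14.0 = 7.154 mol/s
Reaction term: ξ·ΔH°_rxn = 7.154 × 29.5 = 211.04 kJ/s
Sensible, feed 108→25 °C: -70.069 kJ/s
Outlet flows (mol/s): A 6.846, B 7.154
Sensible, products 25→193 °C: 138.58 kJ/s
Q = ΔH = 279.55 kJ/s = 279.55 kW
Heat supplied = 1006.4 MJ/h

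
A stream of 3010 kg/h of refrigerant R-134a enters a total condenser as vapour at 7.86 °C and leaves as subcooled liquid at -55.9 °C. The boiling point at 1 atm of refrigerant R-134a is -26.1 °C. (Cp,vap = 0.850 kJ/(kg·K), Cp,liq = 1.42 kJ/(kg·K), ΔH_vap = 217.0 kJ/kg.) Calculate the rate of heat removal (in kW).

vapour 7.86→-26.1 °C: -28.866 kJ/kg
condensation at -26.1 °C: -217 kJ/kg
liquid -26.1→-55.9 °C: -42.316 kJ/kg
Δh = -28.866 + -217 + -42.316 = -288.18 kJ/kg
Q = ṁ·Δh = 3010 kg/h × -288.18 kJ/kg = -867430 kJ/h
|Q| = 240.95 kW

Q_c = 241 kW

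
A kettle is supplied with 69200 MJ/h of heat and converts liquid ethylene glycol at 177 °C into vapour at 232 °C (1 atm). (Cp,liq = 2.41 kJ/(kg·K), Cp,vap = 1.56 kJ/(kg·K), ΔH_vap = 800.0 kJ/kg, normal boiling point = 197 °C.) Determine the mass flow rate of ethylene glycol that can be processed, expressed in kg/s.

ṁ = 21.3 kg/s

Δh = 2.41×(197−177) + 800.0 + 1.56×(232−197) = 902.8 kJ/kg
Q = 69200 MJ/h = 19222 kJ/s = 19222 kJ/s
ṁ = Q/Δh = 19222 / 902.8 = 21.292 kg/s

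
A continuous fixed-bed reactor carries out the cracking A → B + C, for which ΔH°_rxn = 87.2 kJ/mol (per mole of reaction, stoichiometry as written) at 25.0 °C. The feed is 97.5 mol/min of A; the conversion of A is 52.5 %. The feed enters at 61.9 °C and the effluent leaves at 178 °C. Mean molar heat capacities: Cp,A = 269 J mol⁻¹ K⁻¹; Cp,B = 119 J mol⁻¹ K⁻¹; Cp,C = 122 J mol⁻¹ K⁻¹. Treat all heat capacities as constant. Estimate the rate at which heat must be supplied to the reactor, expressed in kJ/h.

Q_in = 437000 kJ/h

Extent of reaction ξ = 0.525 × 97.5 = 51.188 mol/min
Reaction term: ξ·ΔH°_rxn = 51.188 × 87.2 = 4463.6 kJ/min
Sensible, feed 61.9→25 °C: -967.79 kJ/min
Outlet flows (mol/min): A 46.312, B 51.188, C 51.188
Sensible, products 25→178 °C: 3793.5 kJ/min
Q = ΔH = 7289.3 kJ/min = 121.49 kW
Heat supplied = 437360 kJ/h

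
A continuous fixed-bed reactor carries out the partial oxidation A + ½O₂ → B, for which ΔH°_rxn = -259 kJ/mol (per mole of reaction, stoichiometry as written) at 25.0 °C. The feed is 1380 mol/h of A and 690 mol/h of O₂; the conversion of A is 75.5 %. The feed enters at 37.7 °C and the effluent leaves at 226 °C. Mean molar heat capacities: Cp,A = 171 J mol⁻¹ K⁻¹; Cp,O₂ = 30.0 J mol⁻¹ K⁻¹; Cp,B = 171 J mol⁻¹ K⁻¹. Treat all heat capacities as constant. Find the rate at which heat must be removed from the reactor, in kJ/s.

Q_out = 62.4 kJ/s

Extent of reaction ξ = 0.755 × 1380 = 1041.9 mol/h
Reaction term: ξ·ΔH°_rxn = 1041.9 × -259 = -269850 kJ/h
Sensible, feed 37.7→25 °C: -3259.8 kJ/h
Outlet flows (mol/h): A 338.1, O₂ 169.05, B 1041.9
Sensible, products 25→226 °C: 48451 kJ/h
Q = ΔH = -224660 kJ/h = -62.406 kW
Heat removed = 62.406 kJ/s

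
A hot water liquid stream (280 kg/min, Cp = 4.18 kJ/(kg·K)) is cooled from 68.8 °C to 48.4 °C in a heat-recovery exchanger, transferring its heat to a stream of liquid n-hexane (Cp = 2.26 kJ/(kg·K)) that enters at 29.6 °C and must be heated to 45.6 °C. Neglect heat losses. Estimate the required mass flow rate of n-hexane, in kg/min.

ṁ_c = 660 kg/min

Heat released by hot stream: Q = 280 × 4.18 × (68.8 − 48.4) = 23876 kJ/min
Energy balance on cold side (adiabatic exchanger): Q = ṁ_c·Cp_c·(T_c,out − T_c,in)
ṁ_c = 23876 / [2.26 × (45.6 − 29.6)] = 660.29 kg/min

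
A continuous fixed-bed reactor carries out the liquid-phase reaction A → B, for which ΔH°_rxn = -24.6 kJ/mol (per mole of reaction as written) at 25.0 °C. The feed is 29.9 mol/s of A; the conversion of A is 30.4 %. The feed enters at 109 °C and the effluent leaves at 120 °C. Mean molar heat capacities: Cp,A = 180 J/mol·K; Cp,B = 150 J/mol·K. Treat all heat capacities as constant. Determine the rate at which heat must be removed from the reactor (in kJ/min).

Q_out = 11400 kJ/min

Extent of reaction ξ = 0.304 × 29.9 = 9.0896 mol/s
Reaction term: ξ·ΔH°_rxn = 9.0896 × -24.6 = -223.6 kJ/s
Sensible, feed 109→25 °C: -452.09 kJ/s
Outlet flows (mol/s): A 20.81, B 9.0896
Sensible, products 25→120 °C: 485.38 kJ/s
Q = ΔH = -190.31 kJ/s = -190.31 kW
Heat removed = 11418 kJ/min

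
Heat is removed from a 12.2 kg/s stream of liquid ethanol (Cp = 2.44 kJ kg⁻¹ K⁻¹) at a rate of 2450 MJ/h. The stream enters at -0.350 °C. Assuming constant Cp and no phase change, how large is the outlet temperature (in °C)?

Q = 2450 MJ/h = 680.56 kJ/s
ΔT = Q/(ṁ·Cp) = 680.56/(12.2×2.44) = 22.862 K
T_out = -0.350 − 22.862 = -23.212 °C

T_out = -23.2 °C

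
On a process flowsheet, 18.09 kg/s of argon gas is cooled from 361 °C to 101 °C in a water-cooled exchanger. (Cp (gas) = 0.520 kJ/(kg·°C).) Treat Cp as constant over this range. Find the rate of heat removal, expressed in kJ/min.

Q = ṁ·Cp·ΔT = 18.09 × 0.520 × (101 − 361) = -2445.8 kJ/s
Cooling duty = 146750 kJ/min

Q_c = 147000 kJ/min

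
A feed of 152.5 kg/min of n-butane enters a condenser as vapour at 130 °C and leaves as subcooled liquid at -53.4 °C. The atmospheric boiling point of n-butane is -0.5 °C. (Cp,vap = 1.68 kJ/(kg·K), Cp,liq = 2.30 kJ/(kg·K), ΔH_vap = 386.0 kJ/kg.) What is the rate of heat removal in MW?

vapour 130→-0.5 °C: -219.24 kJ/kg
condensation at -0.5 °C: -386 kJ/kg
liquid -0.5→-53.4 °C: -121.67 kJ/kg
Δh = -219.24 + -386 + -121.67 = -726.91 kJ/kg
Q = ṁ·Δh = 152.5 kg/min × -726.91 kJ/kg = -110850 kJ/min
|Q| = 1847.6 kW = 1.8476 MW

Q_c = 1.85 MW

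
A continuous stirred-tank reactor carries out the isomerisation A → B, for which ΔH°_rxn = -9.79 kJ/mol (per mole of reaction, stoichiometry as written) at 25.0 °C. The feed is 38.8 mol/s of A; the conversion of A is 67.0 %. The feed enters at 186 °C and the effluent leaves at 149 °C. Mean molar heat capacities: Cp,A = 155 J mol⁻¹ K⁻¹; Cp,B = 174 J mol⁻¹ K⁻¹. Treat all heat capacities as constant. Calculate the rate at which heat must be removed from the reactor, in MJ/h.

Q_out = 1500 MJ/h

Extent of reaction ξ = 0.670 × 38.8 = 25.996 mol/s
Reaction term: ξ·ΔH°_rxn = 25.996 × -9.79 = -254.5 kJ/s
Sensible, feed 186→25 °C: -968.25 kJ/s
Outlet flows (mol/s): A 12.804, B 25.996
Sensible, products 25→149 °C: 806.98 kJ/s
Q = ΔH = -415.77 kJ/s = -415.77 kW
Heat removed = 1496.8 MJ/h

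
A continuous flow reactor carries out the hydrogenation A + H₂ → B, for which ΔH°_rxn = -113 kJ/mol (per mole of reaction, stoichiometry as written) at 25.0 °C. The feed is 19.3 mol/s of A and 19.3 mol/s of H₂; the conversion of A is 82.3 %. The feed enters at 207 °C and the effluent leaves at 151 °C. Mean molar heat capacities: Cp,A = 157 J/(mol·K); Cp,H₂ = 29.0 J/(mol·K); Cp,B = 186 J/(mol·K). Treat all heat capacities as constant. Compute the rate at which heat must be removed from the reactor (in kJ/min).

Extent of reaction ξ = 0.823 × 19.3 = 15.884 mol/s
Reaction term: ξ·ΔH°_rxn = 15.884 × -113 = -1794.9 kJ/s
Sensible, feed 207→25 °C: -653.34 kJ/s
Outlet flows (mol/s): A 3.4161, H₂ 3.4161, B 15.884
Sensible, products 25→151 °C: 452.31 kJ/s
Q = ΔH = -1995.9 kJ/s = -1995.9 kW
Heat removed = 119750 kJ/min

Q_out = 120000 kJ/min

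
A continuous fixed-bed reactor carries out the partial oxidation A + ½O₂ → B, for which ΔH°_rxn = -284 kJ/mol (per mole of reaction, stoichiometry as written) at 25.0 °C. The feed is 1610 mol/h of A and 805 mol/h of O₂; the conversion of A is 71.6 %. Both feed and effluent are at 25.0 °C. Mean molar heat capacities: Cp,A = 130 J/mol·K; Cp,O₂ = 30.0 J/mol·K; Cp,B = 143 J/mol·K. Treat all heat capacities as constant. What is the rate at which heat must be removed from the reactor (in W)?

Q_out = 90900 W

Extent of reaction ξ = 0.716 × 1610 = 1152.8 mol/h
Reaction term: ξ·ΔH°_rxn = 1152.8 × -284 = -327380 kJ/h
Q = ΔH = -327380 kJ/h = -90.94 kW
Heat removed = 90940 W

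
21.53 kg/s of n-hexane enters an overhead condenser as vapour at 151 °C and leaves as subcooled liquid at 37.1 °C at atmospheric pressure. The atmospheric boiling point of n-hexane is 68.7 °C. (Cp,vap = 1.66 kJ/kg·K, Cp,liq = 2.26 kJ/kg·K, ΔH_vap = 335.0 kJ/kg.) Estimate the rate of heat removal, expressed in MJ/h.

vapour 151→68.7 °C: -136.62 kJ/kg
condensation at 68.7 °C: -335 kJ/kg
liquid 68.7→37.1 °C: -71.416 kJ/kg
Δh = -136.62 + -335 + -71.416 = -543.03 kJ/kg
Q = ṁ·Δh = 21.53 kg/s × -543.03 kJ/kg = -11692 kJ/s
|Q| = 11692 kW = 42089 MJ/h

Q_c = 42100 MJ/h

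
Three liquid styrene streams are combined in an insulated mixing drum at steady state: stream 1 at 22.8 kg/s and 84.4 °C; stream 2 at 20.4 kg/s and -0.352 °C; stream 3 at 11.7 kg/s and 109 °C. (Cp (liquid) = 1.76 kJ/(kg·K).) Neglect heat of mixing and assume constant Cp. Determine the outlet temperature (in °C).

Adiabatic, steady state ⇒ Σ ṁᵢCp,ᵢ(T_out − Tᵢ) = 0
T_out = Σ ṁᵢCp,ᵢTᵢ / Σ ṁᵢCp,ᵢ
      = 5618.7 / 96.624 = 58.15 °C

T_out = 58.2 °C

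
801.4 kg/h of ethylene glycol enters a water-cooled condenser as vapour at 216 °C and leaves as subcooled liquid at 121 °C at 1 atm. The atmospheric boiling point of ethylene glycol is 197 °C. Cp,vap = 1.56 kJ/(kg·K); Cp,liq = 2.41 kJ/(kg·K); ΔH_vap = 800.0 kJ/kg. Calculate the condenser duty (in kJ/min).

vapour 216→197 °C: -29.64 kJ/kg
condensation at 197 °C: -800 kJ/kg
liquid 197→121 °C: -183.16 kJ/kg
Δh = -29.64 + -800 + -183.16 = -1012.8 kJ/kg
Q = ṁ·Δh = 801.4 kg/h × -1012.8 kJ/kg = -811660 kJ/h
|Q| = 225.46 kW = 13528 kJ/min

Q_c = 13500 kJ/min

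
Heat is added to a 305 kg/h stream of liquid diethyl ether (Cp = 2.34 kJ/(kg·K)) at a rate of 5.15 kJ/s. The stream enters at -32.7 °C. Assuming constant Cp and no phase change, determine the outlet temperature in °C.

T_out = -6.72 °C

Q = 5.15 kJ/s = 18540 kJ/h
ΔT = Q/(ṁ·Cp) = 18540/(305×2.34) = 25.977 K
T_out = -32.7 + 25.977 = -6.7227 °C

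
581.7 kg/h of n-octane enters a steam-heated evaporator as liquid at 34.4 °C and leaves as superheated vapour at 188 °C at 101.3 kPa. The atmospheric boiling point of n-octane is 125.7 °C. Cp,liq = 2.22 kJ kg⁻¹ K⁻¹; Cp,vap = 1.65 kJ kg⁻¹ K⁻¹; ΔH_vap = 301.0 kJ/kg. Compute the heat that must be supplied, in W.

liquid 34.4→125.7 °C: 202.69 kJ/kg
vaporisation at 125.7 °C: 301 kJ/kg
vapour 125.7→188 °C: 102.79 kJ/kg
Δh = 202.69 + 301 + 102.79 = 606.48 kJ/kg
Q = ṁ·Δh = 581.7 kg/h × 606.48 kJ/kg = 352790 kJ/h
|Q| = 97.997 kW = 97997 W

Q = 98000 W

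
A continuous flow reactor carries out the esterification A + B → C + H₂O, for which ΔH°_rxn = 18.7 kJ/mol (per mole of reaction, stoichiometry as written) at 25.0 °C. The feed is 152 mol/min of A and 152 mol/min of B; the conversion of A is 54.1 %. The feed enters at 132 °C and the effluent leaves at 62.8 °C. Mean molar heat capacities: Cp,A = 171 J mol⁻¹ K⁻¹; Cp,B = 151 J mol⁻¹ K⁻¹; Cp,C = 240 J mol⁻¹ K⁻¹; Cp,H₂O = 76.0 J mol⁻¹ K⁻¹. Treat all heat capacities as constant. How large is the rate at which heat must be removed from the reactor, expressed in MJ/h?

Q_out = 112 MJ/h

Extent of reaction ξ = 0.541 × 152 = 82.232 mol/min
Reaction term: ξ·ΔH°_rxn = 82.232 × 18.7 = 1537.7 kJ/min
Sensible, feed 132→25 °C: -5237 kJ/min
Outlet flows (mol/min): A 69.768, B 69.768, C 82.232, H₂O 82.232
Sensible, products 25→62.8 °C: 1831.4 kJ/min
Q = ΔH = -1867.8 kJ/min = -31.131 kW
Heat removed = 112.07 MJ/h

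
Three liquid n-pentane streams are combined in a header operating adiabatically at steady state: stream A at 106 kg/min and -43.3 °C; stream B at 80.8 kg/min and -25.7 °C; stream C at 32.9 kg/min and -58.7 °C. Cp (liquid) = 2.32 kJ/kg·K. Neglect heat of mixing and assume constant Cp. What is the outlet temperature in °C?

Energy balance with Q = 0: Σ ṁᵢCp,ᵢ(T_out − Tᵢ) = 0
T_out = Σ ṁᵢCp,ᵢTᵢ / Σ ṁᵢCp,ᵢ
      = -19946 / 509.7 = -39.133 °C

T_out = -39.1 °C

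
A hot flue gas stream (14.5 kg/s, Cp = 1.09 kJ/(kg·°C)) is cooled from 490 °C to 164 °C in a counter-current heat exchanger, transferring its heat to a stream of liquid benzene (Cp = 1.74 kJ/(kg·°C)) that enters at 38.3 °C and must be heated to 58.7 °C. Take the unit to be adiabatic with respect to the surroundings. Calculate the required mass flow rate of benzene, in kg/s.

Heat released by hot stream: Q = 14.5 × 1.09 × (490 − 164) = 5152.4 kJ/s
Energy balance on cold side (adiabatic exchanger): Q = ṁ_c·Cp_c·(T_c,out − T_c,in)
ṁ_c = 5152.4 / [1.74 × (58.7 − 38.3)] = 145.16 kg/s

ṁ_c = 145 kg/s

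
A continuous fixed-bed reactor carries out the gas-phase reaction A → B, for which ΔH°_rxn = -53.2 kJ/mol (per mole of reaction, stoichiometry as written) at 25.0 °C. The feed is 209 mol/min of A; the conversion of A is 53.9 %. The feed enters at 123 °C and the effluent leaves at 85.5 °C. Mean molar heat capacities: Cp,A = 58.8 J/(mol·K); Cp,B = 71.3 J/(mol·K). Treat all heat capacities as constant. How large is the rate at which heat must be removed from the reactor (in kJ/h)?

Extent of reaction ξ = 0.539 × 209 = 112.65 mol/min
Reaction term: ξ·ΔH°_rxn = 112.65 × -53.2 = -5993 kJ/min
Sensible, feed 123→25 °C: -1204.3 kJ/min
Outlet flows (mol/min): A 96.349, B 112.65
Sensible, products 25→85.5 °C: 828.69 kJ/min
Q = ΔH = -6368.7 kJ/min = -106.14 kW
Heat removed = 382120 kJ/h

Q_out = 382000 kJ/h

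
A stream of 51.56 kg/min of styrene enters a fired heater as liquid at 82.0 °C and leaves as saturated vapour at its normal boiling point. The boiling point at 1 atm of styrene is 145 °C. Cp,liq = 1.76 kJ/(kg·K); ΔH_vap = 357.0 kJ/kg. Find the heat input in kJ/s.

liquid 82.0→145 °C: 110.88 kJ/kg
vaporisation at 145 °C: 357 kJ/kg
Δh = 110.88 + 357 = 467.88 kJ/kg
Q = ṁ·Δh = 51.56 kg/min × 467.88 kJ/kg = 24124 kJ/min
|Q| = 402.06 kW

Q = 402 kJ/s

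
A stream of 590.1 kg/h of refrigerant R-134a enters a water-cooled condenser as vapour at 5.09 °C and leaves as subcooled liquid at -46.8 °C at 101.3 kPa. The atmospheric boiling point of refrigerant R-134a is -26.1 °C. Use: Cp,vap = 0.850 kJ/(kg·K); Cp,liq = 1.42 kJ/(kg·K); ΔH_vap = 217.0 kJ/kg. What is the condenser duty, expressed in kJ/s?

Q_c = 44.7 kJ/s

vapour 5.09→-26.1 °C: -26.512 kJ/kg
condensation at -26.1 °C: -217 kJ/kg
liquid -26.1→-46.8 °C: -29.394 kJ/kg
Δh = -26.512 + -217 + -29.394 = -272.91 kJ/kg
Q = ṁ·Δh = 590.1 kg/h × -272.91 kJ/kg = -161040 kJ/h
|Q| = 44.734 kW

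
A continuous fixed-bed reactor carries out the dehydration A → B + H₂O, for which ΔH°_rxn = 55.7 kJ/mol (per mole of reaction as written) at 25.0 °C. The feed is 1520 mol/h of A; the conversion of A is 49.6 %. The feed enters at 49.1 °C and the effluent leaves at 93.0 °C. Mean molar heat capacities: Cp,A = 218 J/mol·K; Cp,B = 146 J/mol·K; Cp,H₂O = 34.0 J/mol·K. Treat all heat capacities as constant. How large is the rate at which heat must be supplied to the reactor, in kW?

Q_in = 15.2 kW

Extent of reaction ξ = 0.496 × 1520 = 753.92 mol/h
Reaction term: ξ·ΔH°_rxn = 753.92 × 55.7 = 41993 kJ/h
Sensible, feed 49.1→25 °C: -7985.8 kJ/h
Outlet flows (mol/h): A 766.08, B 753.92, H₂O 753.92
Sensible, products 25→93.0 °C: 20584 kJ/h
Q = ΔH = 54592 kJ/h = 15.164 kW
Heat supplied = 15.164 kW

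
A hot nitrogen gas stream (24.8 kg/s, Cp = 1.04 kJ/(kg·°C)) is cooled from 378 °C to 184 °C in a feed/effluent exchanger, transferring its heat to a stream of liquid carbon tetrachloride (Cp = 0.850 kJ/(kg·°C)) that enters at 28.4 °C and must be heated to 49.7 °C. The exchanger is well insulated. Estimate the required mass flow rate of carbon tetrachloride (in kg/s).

Heat released by hot stream: Q = 24.8 × 1.04 × (378 − 184) = 5003.6 kJ/s
Energy balance on cold side (adiabatic exchanger): Q = ṁ_c·Cp_c·(T_c,out − T_c,in)
ṁ_c = 5003.6 / [0.850 × (49.7 − 28.4)] = 276.37 kg/s

ṁ_c = 276 kg/s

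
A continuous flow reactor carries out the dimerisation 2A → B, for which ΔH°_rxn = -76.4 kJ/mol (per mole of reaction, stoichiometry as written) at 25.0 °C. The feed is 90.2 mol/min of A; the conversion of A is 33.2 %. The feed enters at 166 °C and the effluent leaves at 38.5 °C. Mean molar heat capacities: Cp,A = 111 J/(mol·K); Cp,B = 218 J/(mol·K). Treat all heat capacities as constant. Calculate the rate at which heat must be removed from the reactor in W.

Extent of reaction ξ = 0.332 × 90.2 / 2 = 14.973 mol/min
Reaction term: ξ·ΔH°_rxn = 14.973 × -76.4 = -1144 kJ/min
Sensible, feed 166→25 °C: -1411.7 kJ/min
Outlet flows (mol/min): A 60.254, B 14.973
Sensible, products 25→38.5 °C: 134.36 kJ/min
Q = ΔH = -2421.3 kJ/min = -40.355 kW
Heat removed = 40355 W

Q_out = 40400 W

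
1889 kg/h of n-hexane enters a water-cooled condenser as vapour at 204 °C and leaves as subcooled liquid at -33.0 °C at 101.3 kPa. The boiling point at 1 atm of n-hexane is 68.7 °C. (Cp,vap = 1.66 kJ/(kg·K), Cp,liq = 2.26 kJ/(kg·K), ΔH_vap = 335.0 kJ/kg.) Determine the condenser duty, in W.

vapour 204→68.7 °C: -224.6 kJ/kg
condensation at 68.7 °C: -335 kJ/kg
liquid 68.7→-33.0 °C: -229.84 kJ/kg
Δh = -224.6 + -335 + -229.84 = -789.44 kJ/kg
Q = ṁ·Δh = 1889 kg/h × -789.44 kJ/kg = -1.4913e+06 kJ/h
|Q| = 414.24 kW = 414240 W

Q_c = 414000 W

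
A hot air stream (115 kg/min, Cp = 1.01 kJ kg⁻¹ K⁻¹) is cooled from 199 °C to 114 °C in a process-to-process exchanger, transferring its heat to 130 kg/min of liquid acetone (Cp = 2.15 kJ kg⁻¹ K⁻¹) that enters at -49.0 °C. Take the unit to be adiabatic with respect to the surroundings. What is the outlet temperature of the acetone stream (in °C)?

T_c,out = -13.7 °C

Heat released by hot stream: Q = 115 × 1.01 × (199 − 114) = 9872.8 kJ/min
Energy balance on cold side (adiabatic exchanger): Q = ṁ_c·Cp_c·(T_c,out − T_c,in)
T_c,out = -49.0 + 9872.8/(130 × 2.15) = -13.677 °C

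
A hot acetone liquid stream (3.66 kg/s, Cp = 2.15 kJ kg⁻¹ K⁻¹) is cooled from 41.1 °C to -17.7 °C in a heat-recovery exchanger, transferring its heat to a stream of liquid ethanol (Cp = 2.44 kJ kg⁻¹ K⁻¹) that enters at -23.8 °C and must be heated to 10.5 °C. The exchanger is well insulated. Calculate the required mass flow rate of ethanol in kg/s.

Heat released by hot stream: Q = 3.66 × 2.15 × (41.1 − -17.7) = 462.7 kJ/s
Energy balance on cold side (adiabatic exchanger): Q = ṁ_c·Cp_c·(T_c,out − T_c,in)
ṁ_c = 462.7 / [2.44 × (10.5 − -23.8)] = 5.5286 kg/s

ṁ_c = 5.53 kg/s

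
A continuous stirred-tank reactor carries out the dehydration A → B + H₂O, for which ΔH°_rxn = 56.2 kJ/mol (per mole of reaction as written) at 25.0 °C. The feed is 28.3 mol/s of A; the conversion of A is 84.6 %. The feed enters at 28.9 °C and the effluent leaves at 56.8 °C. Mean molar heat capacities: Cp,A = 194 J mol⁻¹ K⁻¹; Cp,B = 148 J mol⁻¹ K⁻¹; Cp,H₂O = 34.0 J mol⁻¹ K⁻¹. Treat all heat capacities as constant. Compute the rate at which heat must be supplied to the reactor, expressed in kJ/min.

Q_in = 89400 kJ/min

Extent of reaction ξ = 0.846 × 28.3 = 23.942 mol/s
Reaction term: ξ·ΔH°_rxn = 23.942 × 56.2 = 1345.5 kJ/s
Sensible, feed 28.9→25 °C: -21.412 kJ/s
Outlet flows (mol/s): A 4.3582, B 23.942, H₂O 23.942
Sensible, products 25→56.8 °C: 165.45 kJ/s
Q = ΔH = 1489.6 kJ/s = 1489.6 kW
Heat supplied = 89374 kJ/min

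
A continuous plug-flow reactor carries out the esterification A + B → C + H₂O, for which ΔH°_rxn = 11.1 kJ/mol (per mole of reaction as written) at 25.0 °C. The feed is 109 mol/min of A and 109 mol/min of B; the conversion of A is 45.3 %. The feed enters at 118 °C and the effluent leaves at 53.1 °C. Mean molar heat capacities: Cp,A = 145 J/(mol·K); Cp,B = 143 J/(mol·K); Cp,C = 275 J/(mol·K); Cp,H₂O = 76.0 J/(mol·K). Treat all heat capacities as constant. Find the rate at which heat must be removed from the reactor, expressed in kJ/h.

Extent of reaction ξ = 0.453 × 109 = 49.377 mol/min
Reaction term: ξ·ΔH°_rxn = 49.377 × 11.1 = 548.08 kJ/min
Sensible, feed 118→25 °C: -2919.5 kJ/min
Outlet flows (mol/min): A 59.623, B 59.623, C 49.377, H₂O 49.377
Sensible, products 25→53.1 °C: 969.53 kJ/min
Q = ΔH = -1401.8 kJ/min = -23.364 kW
Heat removed = 84111 kJ/h

Q_out = 84100 kJ/h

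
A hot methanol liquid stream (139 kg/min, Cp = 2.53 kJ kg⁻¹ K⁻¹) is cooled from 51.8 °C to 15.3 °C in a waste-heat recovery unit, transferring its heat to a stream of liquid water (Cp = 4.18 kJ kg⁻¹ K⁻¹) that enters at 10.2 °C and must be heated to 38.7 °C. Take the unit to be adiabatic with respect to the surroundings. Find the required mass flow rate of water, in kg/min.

Heat released by hot stream: Q = 139 × 2.53 × (51.8 − 15.3) = 12836 kJ/min
Energy balance on cold side (adiabatic exchanger): Q = ṁ_c·Cp_c·(T_c,out − T_c,in)
ṁ_c = 12836 / [4.18 × (38.7 − 10.2)] = 107.75 kg/min

ṁ_c = 108 kg/min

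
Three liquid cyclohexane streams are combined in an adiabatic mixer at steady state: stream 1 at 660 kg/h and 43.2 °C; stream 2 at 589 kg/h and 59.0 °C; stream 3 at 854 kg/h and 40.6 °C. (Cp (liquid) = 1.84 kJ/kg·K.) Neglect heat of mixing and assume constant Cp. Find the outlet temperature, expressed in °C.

No heat crosses the boundary, so H_out = H_in.
Σ ṁᵢCp,ᵢTᵢ = 660×1.84×43.2 + 589×1.84×59.0 + 854×1.84×40.6 = 180200
Σ ṁᵢCp,ᵢ = 660×1.84 + 589×1.84 + 854×1.84 = 3869.5
T_out = 180200 / 3869.5 = 46.569 °C

T_out = 46.6 °C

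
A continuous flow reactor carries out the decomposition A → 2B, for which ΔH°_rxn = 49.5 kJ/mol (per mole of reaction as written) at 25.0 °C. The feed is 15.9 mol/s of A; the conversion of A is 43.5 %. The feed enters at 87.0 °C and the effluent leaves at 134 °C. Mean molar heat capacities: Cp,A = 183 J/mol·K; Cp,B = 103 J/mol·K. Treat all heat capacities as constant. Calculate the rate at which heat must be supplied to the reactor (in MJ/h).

Extent of reaction ξ = 0.435 × 15.9 = 6.9165 mol/s
Reaction term: ξ·ΔH°_rxn = 6.9165 × 49.5 = 342.37 kJ/s
Sensible, feed 87.0→25 °C: -180.4 kJ/s
Outlet flows (mol/s): A 8.9835, B 13.833
Sensible, products 25→134 °C: 334.5 kJ/s
Q = ΔH = 496.46 kJ/s = 496.46 kW
Heat supplied = 1787.3 MJ/h

Q_in = 1790 MJ/h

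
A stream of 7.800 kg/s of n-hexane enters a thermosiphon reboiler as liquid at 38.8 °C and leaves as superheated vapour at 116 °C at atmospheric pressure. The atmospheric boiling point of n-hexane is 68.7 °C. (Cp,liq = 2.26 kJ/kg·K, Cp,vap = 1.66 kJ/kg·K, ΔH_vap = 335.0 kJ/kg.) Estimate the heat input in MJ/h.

Q = 13500 MJ/h

liquid 38.8→68.7 °C: 67.574 kJ/kg
vaporisation at 68.7 °C: 335 kJ/kg
vapour 68.7→116 °C: 78.518 kJ/kg
Δh = 67.574 + 335 + 78.518 = 481.09 kJ/kg
Q = ṁ·Δh = 7.800 kg/s × 481.09 kJ/kg = 3752.5 kJ/s
|Q| = 3752.5 kW = 13509 MJ/h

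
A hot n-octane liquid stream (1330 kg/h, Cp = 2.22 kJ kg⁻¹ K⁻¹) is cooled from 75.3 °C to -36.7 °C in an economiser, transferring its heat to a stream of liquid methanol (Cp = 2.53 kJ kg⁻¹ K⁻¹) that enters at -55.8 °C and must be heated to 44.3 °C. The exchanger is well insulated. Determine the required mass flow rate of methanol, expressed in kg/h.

Heat released by hot stream: Q = 1330 × 2.22 × (75.3 − -36.7) = 330690 kJ/h
Energy balance on cold side (adiabatic exchanger): Q = ṁ_c·Cp_c·(T_c,out − T_c,in)
ṁ_c = 330690 / [2.53 × (44.3 − -55.8)] = 1305.8 kg/h

ṁ_c = 1310 kg/h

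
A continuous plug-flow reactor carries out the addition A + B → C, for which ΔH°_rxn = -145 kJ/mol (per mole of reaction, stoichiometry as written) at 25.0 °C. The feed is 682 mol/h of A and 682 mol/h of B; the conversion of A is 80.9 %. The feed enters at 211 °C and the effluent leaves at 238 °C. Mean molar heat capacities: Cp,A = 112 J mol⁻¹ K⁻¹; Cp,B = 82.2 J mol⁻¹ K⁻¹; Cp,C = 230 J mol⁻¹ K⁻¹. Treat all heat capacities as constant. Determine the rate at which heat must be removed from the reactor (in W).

Q_out = 20100 W

Extent of reaction ξ = 0.809 × 682 = 551.74 mol/h
Reaction term: ξ·ΔH°_rxn = 551.74 × -145 = -80002 kJ/h
Sensible, feed 211→25 °C: -24635 kJ/h
Outlet flows (mol/h): A 130.26, B 130.26, C 551.74
Sensible, products 25→238 °C: 32418 kJ/h
Q = ΔH = -72219 kJ/h = -20.061 kW
Heat removed = 20061 W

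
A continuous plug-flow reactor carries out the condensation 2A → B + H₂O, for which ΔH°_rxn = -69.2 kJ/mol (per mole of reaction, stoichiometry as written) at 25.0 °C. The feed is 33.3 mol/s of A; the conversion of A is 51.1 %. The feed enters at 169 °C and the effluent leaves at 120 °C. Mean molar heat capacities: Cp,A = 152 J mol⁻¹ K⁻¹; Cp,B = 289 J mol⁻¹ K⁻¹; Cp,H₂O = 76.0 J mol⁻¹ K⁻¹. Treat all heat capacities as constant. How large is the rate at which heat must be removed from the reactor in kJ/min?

Extent of reaction ξ = 0.511 × 33.3 / 2 = 8.5081 mol/s
Reaction term: ξ·ΔH°_rxn = 8.5081 × -69.2 = -588.76 kJ/s
Sensible, feed 169→25 °C: -728.87 kJ/s
Outlet flows (mol/s): A 16.284, B 8.5081, H₂O 8.5081
Sensible, products 25→120 °C: 530.16 kJ/s
Q = ΔH = -787.48 kJ/s = -787.48 kW
Heat removed = 47249 kJ/min

Q_out = 47200 kJ/min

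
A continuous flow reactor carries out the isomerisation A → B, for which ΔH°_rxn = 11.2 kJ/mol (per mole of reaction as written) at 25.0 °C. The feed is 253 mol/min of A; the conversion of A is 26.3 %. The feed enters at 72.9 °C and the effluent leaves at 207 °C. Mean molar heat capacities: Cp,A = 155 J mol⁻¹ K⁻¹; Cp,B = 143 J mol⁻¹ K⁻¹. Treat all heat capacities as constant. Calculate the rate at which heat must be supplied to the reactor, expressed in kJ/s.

Q_in = 97.6 kJ/s

Extent of reaction ξ = 0.263 × 253 = 66.539 mol/min
Reaction term: ξ·ΔH°_rxn = 66.539 × 11.2 = 745.24 kJ/min
Sensible, feed 72.9→25 °C: -1878.4 kJ/min
Outlet flows (mol/min): A 186.46, B 66.539
Sensible, products 25→207 °C: 6991.8 kJ/min
Q = ΔH = 5858.6 kJ/min = 97.644 kW
Heat supplied = 97.644 kJ/s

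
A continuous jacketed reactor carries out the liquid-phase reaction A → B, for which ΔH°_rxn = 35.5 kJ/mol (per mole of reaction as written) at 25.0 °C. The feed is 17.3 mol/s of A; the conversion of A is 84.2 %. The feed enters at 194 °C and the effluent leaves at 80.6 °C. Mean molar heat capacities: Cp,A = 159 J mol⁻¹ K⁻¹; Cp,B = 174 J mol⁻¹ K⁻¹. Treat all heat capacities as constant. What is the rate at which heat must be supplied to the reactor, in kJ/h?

Q_in = 782000 kJ/h

Extent of reaction ξ = 0.842 × 17.3 = 14.567 mol/s
Reaction term: ξ·ΔH°_rxn = 14.567 × 35.5 = 517.11 kJ/s
Sensible, feed 194→25 °C: -464.87 kJ/s
Outlet flows (mol/s): A 2.7334, B 14.567
Sensible, products 25→80.6 °C: 165.09 kJ/s
Q = ΔH = 217.33 kJ/s = 217.33 kW
Heat supplied = 782400 kJ/h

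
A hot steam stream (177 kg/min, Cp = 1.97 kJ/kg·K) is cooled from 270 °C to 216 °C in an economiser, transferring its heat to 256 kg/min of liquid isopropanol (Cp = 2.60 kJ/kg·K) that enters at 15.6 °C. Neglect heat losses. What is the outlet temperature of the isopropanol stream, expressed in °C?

Heat released by hot stream: Q = 177 × 1.97 × (270 − 216) = 18829 kJ/min
Energy balance on cold side (adiabatic exchanger): Q = ṁ_c·Cp_c·(T_c,out − T_c,in)
T_c,out = 15.6 + 18829/(256 × 2.60) = 43.889 °C

T_c,out = 43.9 °C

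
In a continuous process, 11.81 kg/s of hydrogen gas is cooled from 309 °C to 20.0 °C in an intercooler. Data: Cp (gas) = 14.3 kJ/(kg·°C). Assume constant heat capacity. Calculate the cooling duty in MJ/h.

Q = ṁ·Cp·ΔT = 11.81 × 14.3 × (20.0 − 309) = -48807 kJ/s
Cooling duty = 175710 MJ/h

Q_c = 176000 MJ/h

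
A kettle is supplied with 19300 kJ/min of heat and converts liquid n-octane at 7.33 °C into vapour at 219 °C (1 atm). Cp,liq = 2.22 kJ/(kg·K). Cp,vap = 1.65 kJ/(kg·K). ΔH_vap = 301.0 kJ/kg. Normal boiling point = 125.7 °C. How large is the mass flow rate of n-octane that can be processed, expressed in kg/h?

Δh = 2.22×(125.7−7.33) + 301.0 + 1.65×(219−125.7) = 717.73 kJ/kg
Q = 19300 kJ/min = 321.67 kJ/s = 1.158e+06 kJ/h
ṁ = Q/Δh = 1.158e+06 / 717.73 = 1613.4 kg/h

ṁ = 1610 kg/h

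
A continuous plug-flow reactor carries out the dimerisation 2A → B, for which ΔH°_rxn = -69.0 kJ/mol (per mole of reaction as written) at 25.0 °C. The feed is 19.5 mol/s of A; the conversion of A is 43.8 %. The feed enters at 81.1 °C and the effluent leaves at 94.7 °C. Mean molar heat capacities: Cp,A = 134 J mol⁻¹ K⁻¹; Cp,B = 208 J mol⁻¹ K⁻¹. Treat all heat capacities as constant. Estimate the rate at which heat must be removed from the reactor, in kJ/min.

Extent of reaction ξ = 0.438 × 19.5 / 2 = 4.2705 mol/s
Reaction term: ξ·ΔH°_rxn = 4.2705 × -69.0 = -294.66 kJ/s
Sensible, feed 81.1→25 °C: -146.59 kJ/s
Outlet flows (mol/s): A 10.959, B 4.2705
Sensible, products 25→94.7 °C: 164.27 kJ/s
Q = ΔH = -276.99 kJ/s = -276.99 kW
Heat removed = 16619 kJ/min

Q_out = 16600 kJ/min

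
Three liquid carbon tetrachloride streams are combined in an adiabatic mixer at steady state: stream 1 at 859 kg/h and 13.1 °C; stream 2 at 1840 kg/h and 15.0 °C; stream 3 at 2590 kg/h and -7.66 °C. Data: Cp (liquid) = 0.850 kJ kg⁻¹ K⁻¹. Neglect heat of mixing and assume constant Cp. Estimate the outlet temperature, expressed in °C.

T_out = 3.59 °C

Energy balance with Q = 0: Σ ṁᵢCp,ᵢ(T_out − Tᵢ) = 0
T_out = Σ ṁᵢCp,ᵢTᵢ / Σ ṁᵢCp,ᵢ
      = 16161 / 4495.6 = 3.5949 °C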